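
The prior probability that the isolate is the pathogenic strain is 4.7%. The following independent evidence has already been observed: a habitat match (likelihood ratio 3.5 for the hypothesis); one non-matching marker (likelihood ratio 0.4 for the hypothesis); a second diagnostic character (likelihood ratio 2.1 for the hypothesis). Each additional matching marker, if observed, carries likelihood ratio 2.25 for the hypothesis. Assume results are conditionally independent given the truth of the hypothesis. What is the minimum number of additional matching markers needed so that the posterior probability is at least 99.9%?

Prior odds = 0.047/0.953 = 47/953.
Combined Bayes factor of the evidence already in hand = 3.5 × 0.4 × 2.1 = 2.94.
Odds after that evidence = (47/953) × 2.94 = 6909/47650.
Target odds = 0.999/0.001 = 999.
Need 2.25ⁿ ≥ 999 ÷ (6909/47650) = 15867450/2303.
2.25¹⁰ ≈3325.26 falls short of 15867450/2303 but 2.25¹¹ ≈7481.83 reaches it, so n = 11.

11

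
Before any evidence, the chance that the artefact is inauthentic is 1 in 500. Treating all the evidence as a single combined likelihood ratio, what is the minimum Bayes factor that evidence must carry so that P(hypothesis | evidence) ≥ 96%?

Prior odds = 0.002/0.998 = 1/499.
Target odds = 0.96/0.04 = 24.
Required Bayes factor = 24 ÷ (1/499) = 11976.

11976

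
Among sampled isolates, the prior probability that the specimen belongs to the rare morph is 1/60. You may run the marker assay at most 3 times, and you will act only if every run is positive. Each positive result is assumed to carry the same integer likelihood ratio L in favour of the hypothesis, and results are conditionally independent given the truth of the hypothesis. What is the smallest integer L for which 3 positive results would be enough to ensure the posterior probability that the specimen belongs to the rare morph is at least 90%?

9

Prior odds = (1/60)/(59/60) = 1/59.
Target odds = 0.9/0.1 = 9.
Need L³ ≥ 9 ÷ (1/59) = 531.
8³ = 512 < 531 ≤ 729 = 9³, so L = 9.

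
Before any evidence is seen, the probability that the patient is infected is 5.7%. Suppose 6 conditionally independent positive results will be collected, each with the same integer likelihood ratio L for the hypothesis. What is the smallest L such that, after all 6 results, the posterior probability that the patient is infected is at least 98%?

Prior odds = 0.057/0.943 = 57/943.
Target odds = 0.98/0.02 = 49.
Need L⁶ ≥ 49 ÷ (57/943) = 46207/57.
3⁶ = 729 < 46207/57 ≤ 4096 = 4⁶, so L = 4.

4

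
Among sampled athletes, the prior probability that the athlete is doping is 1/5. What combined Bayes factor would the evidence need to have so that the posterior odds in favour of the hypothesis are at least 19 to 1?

76

Prior odds = 0.2/0.8 = 0.25.
Target odds = 19.
Required Bayes factor = 19 ÷ 0.25 = 76.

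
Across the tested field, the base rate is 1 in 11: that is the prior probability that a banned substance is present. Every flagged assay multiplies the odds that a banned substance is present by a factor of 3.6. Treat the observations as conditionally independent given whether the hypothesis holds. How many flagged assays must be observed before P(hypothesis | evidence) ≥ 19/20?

Prior odds: (1/11) ÷ (10/11) = 0.1.
Likelihood ratio per flagged assay = 3.6.
Target posterior odds = 0.95/0.05 = 19.
Need 0.1 × 3.6ⁿ ≥ 19, i.e. 3.6ⁿ ≥ 190.
3.6⁴ = 167.9616 falls short of 190 but 3.6⁵ = 604.66176 reaches it, so n = 5.

5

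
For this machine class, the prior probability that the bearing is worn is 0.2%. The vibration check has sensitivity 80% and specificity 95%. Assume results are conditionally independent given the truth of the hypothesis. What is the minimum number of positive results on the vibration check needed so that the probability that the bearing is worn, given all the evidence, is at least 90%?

Prior odds: 0.002 ÷ 0.998 = 1/499.
False-positive rate = 1 − 0.95 = 0.05; likelihood ratio of a positive = 0.8/0.05 = 16.
Target posterior odds = 0.9/0.1 = 9.
Require 16ⁿ ≥ 9 ÷ (1/499) = 4491.
16³ = 4096 falls short of 4491 but 16⁴ = 65536 reaches it, so n = 4.

4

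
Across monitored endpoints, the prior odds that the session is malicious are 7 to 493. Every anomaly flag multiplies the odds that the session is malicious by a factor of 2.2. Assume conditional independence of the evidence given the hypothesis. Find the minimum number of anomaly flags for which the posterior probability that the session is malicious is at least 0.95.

10

Prior odds = 7/493.
Likelihood ratio per anomaly flag = 2.2.
Target odds: 0.95 ÷ 0.05 = 19.
Need (7/493) × 2.2ⁿ ≥ 19, i.e. 2.2ⁿ ≥ 9367/7.
2.2⁹ ≈1207.27 falls short of 9367/7 but 2.2¹⁰ ≈2655.99 reaches it, so n = 10.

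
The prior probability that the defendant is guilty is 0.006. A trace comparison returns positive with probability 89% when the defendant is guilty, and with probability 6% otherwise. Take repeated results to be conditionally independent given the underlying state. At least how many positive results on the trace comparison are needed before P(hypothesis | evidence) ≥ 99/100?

Prior odds: 0.006 ÷ 0.994 = 3/497.
Likelihood ratio of a positive result = 0.89/0.06 = 89/6.
Target odds: 0.99 ÷ 0.01 = 99.
Need (3/497) × (89/6)ⁿ ≥ 99, i.e. (89/6)ⁿ ≥ 16401.
(89/6)³ = 704969/216 falls short of 16401 but (89/6)⁴ = 62742241/1296 reaches it, so n = 4.

4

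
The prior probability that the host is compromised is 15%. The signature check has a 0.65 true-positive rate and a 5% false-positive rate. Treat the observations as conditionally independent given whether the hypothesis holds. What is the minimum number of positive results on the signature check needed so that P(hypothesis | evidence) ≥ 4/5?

2

Prior odds: 0.15 ÷ 0.85 = 3/17.
Likelihood ratio of a positive result = 0.65/0.05 = 13.
Target odds: 0.8 ÷ 0.2 = 4.
Need (3/17) × 13ⁿ ≥ 4, i.e. 13ⁿ ≥ 68/3.
13¹ = 13 falls short of 68/3 but 13² = 169 reaches it, so n = 2.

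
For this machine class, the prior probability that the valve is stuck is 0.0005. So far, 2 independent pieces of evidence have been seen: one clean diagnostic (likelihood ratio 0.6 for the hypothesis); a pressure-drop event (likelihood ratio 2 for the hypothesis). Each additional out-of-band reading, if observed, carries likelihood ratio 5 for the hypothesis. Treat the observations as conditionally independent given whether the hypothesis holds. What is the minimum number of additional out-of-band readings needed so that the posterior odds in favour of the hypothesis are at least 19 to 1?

Prior odds = 0.0005/0.9995 = 1/1999.
Combined Bayes factor of the evidence already in hand = 0.6 × 2 = 1.2.
Odds after that evidence = (1/1999) × 1.2 = 6/9995.
Target odds = 19.
Need 5ⁿ ≥ 19 ÷ (6/9995) = 189905/6.
5⁶ = 15625 falls short of 189905/6 but 5⁷ = 78125 reaches it, so n = 7.

7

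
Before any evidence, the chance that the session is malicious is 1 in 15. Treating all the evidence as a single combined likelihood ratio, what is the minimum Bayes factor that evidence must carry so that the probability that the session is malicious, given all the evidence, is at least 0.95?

Prior odds = (1/15)/(14/15) = 1/14.
Target odds = 0.95/0.05 = 19.
Required Bayes factor = 19 ÷ (1/14) = 266.

266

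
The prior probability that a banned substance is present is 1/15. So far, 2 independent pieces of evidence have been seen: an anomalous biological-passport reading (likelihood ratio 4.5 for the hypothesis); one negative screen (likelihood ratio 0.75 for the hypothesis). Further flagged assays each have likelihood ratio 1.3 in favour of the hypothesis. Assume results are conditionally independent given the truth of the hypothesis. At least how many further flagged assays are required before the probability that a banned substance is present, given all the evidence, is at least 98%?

21

Prior odds = (1/15)/(14/15) = 1/14.
Combined Bayes factor of the evidence already in hand = 4.5 × 0.75 = 3.375.
Odds after that evidence = (1/14) × 3.375 = 27/112.
Target odds = 0.98/0.02 = 49.
Need 1.3ⁿ ≥ 49 ÷ (27/112) = 5488/27.
1.3²⁰ ≈190.05 falls short of 5488/27 but 1.3²¹ ≈247.065 reaches it, so n = 21.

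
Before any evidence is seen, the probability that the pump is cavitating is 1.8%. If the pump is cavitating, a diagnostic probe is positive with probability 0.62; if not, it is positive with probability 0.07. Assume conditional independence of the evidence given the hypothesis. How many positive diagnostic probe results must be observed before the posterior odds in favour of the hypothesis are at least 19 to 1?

4

Prior odds = 0.018/0.982 = 9/491.
Likelihood ratio of a positive = 0.62/0.07 = 62/7.
Target odds = 19.
Require (62/7)ⁿ ≥ 19 ÷ (9/491) = 9329/9.
(62/7)³ = 238328/343 falls short of 9329/9 but (62/7)⁴ = 14776336/2401 reaches it, so n = 4.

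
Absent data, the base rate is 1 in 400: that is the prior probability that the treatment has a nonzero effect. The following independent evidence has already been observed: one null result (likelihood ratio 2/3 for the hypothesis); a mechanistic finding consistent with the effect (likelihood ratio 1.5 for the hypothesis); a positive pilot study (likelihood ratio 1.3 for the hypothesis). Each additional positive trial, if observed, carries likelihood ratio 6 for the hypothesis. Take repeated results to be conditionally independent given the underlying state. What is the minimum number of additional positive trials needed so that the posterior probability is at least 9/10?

5

Prior odds = 0.0025/0.9975 = 1/399.
Combined Bayes factor of the evidence already in hand = (2/3) × 1.5 × 1.3 = 1.3.
Odds after that evidence = (1/399) × 1.3 = 13/3990.
Target odds = 0.9/0.1 = 9.
Need 6ⁿ ≥ 9 ÷ (13/3990) = 35910/13.
6⁴ = 1296 falls short of 35910/13 but 6⁵ = 7776 reaches it, so n = 5.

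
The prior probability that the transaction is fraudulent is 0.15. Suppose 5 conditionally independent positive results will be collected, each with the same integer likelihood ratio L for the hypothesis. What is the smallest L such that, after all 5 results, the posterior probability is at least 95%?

Prior odds = 0.15/0.85 = 3/17.
Target odds = 0.95/0.05 = 19.
Need L⁵ ≥ 19 ÷ (3/17) = 323/3.
2⁵ = 32 < 323/3 ≤ 243 = 3⁵, so L = 3.

3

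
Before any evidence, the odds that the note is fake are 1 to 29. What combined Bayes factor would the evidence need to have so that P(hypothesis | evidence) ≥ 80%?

Prior odds = 1/29.
Target odds = 0.8/0.2 = 4.
Required Bayes factor = 4 ÷ (1/29) = 116.

116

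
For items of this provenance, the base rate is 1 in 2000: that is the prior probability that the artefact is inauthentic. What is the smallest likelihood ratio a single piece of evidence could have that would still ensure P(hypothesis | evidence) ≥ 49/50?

Prior odds = 0.0005/0.9995 = 1/1999.
Target odds = 0.98/0.02 = 49.
Required Bayes factor = 49 ÷ (1/1999) = 97951.

97951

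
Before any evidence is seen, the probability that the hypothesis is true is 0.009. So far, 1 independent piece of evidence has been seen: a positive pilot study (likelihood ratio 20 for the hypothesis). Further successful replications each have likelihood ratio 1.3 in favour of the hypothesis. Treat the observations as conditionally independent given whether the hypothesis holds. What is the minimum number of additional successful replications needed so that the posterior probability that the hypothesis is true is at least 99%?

Prior odds = 0.009/0.991 = 9/991.
Bayes factor of the evidence already in hand = 20.
Odds after that evidence = (9/991) × 20 = 180/991.
Target odds = 0.99/0.01 = 99.
Need 1.3ⁿ ≥ 99 ÷ (180/991) = 545.05.
1.3²⁴ ≈542.801 falls short of 545.05 but 1.3²⁵ ≈705.641 reaches it, so n = 25.

25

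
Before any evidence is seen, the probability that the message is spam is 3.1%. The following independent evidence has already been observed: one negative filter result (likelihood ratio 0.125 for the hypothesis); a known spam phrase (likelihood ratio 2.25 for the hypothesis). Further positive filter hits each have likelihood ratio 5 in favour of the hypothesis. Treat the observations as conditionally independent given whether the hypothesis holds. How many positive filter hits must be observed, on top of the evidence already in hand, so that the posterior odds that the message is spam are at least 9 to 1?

Prior odds = 0.031/0.969 = 31/969.
Combined Bayes factor of the evidence already in hand = 0.125 × 2.25 = 0.28125.
Odds after that evidence = (31/969) × 0.28125 = 93/10336.
Target odds = 9.
Need 5ⁿ ≥ 9 ÷ (93/10336) = 31008/31.
5⁴ = 625 falls short of 31008/31 but 5⁵ = 3125 reaches it, so n = 5.

5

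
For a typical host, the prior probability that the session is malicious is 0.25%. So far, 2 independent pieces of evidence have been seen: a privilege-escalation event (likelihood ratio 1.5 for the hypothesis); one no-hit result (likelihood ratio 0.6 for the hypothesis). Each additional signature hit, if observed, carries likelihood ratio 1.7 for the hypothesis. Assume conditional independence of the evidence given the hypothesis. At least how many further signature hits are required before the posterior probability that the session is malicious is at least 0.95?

18

Prior odds = 0.0025/0.9975 = 1/399.
Combined Bayes factor of the evidence already in hand = 1.5 × 0.6 = 0.9.
Odds after that evidence = (1/399) × 0.9 = 3/1330.
Target odds = 0.95/0.05 = 19.
Need 1.7ⁿ ≥ 19 ÷ (3/1330) = 25270/3.
1.7¹⁷ ≈8272.4 falls short of 25270/3 but 1.7¹⁸ ≈14063.1 reaches it, so n = 18.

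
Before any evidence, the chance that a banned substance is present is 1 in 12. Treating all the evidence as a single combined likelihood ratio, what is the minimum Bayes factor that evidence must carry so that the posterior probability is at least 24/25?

Prior odds = (1/12)/(11/12) = 1/11.
Target odds = 0.96/0.04 = 24.
Required Bayes factor = 24 ÷ (1/11) = 264.

264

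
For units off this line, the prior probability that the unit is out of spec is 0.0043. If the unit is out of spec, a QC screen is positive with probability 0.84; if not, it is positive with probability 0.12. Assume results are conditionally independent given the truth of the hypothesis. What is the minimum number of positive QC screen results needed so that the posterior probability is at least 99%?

Prior odds: 0.0043 ÷ 0.9957 = 43/9957.
Likelihood ratio of a positive = 0.84/0.12 = 7.
Target posterior odds = 0.99/0.01 = 99.
Require 7ⁿ ≥ 99 ÷ (43/9957) = 985743/43.
7⁵ = 16807 falls short of 985743/43 but 7⁶ = 117649 reaches it, so n = 6.

6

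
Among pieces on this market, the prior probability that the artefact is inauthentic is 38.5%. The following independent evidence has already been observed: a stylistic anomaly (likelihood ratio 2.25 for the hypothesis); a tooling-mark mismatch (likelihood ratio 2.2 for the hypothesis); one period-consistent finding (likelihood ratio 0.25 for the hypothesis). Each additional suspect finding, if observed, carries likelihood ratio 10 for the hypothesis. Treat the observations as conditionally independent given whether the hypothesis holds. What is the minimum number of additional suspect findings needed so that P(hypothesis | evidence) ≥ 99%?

Prior odds = 0.385/0.615 = 77/123.
Combined Bayes factor of the evidence already in hand = 2.25 × 2.2 × 0.25 = 1.2375.
Odds after that evidence = (77/123) × 1.2375 = 2541/3280.
Target odds = 0.99/0.01 = 99.
Need 10ⁿ ≥ 99 ÷ (2541/3280) = 9840/77.
10² = 100 falls short of 9840/77 but 10³ = 1000 reaches it, so n = 3.

3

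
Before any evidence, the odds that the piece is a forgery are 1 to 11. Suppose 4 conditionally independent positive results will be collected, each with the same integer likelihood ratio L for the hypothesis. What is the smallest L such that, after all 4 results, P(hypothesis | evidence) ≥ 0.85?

Prior odds = 1/11.
Target odds = 0.85/0.15 = 17/3.
Need L⁴ ≥ 17/3 ÷ (1/11) = 187/3.
2⁴ = 16 < 187/3 ≤ 81 = 3⁴, so L = 3.

3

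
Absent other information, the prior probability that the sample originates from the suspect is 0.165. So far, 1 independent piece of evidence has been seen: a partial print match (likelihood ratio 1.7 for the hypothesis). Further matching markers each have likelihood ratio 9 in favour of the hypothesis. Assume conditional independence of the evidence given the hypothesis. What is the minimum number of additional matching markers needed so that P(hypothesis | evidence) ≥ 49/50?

Prior odds = 0.165/0.835 = 33/167.
Bayes factor of the evidence already in hand = 1.7.
Odds after that evidence = (33/167) × 1.7 = 561/1670.
Target odds = 0.98/0.02 = 49.
Need 9ⁿ ≥ 49 ÷ (561/1670) = 81830/561.
9² = 81 falls short of 81830/561 but 9³ = 729 reaches it, so n = 3.

3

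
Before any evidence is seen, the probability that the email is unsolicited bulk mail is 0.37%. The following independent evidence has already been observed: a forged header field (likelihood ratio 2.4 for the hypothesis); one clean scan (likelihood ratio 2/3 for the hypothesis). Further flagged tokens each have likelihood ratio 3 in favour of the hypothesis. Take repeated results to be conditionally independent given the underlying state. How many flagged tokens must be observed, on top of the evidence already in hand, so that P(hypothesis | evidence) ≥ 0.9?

Prior odds = 0.0037/0.9963 = 37/9963.
Combined Bayes factor of the evidence already in hand = 2.4 × (2/3) = 1.6.
Odds after that evidence = (37/9963) × 1.6 = 296/49815.
Target odds = 0.9/0.1 = 9.
Need 3ⁿ ≥ 9 ÷ (296/49815) = 448335/296.
3⁶ = 729 falls short of 448335/296 but 3⁷ = 2187 reaches it, so n = 7.

7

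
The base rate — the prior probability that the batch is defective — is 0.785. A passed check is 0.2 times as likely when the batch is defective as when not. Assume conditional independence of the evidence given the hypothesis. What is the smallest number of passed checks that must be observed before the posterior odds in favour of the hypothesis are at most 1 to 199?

Prior odds = 0.785/0.215 = 157/43.
Likelihood ratio per passed check = 0.2.
Target odds = 1/199.
Require 0.2ⁿ ≤ 1/199 ÷ (157/43) = 43/31243.
0.2⁴ = 0.0016 is still above 43/31243 but 0.2⁵ = 0.00032 is at or below it, so n = 5.

5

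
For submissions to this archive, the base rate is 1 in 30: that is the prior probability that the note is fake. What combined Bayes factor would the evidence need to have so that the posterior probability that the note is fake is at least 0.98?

1421

Prior odds = (1/30)/(29/30) = 1/29.
Target odds = 0.98/0.02 = 49.
Required Bayes factor = 49 ÷ (1/29) = 1421.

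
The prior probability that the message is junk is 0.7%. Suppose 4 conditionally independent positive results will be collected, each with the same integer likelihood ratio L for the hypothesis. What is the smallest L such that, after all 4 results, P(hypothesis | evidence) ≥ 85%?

Prior odds = 0.007/0.993 = 7/993.
Target odds = 0.85/0.15 = 17/3.
Need L⁴ ≥ 17/3 ÷ (7/993) = 5627/7.
5⁴ = 625 < 5627/7 ≤ 1296 = 6⁴, so L = 6.

6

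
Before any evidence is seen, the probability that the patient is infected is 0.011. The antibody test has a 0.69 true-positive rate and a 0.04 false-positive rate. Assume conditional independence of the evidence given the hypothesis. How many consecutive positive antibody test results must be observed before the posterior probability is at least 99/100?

4

Prior odds: 0.011 ÷ 0.989 = 11/989.
Likelihood ratio of a positive result = 0.69/0.04 = 17.25.
Target odds: 0.99 ÷ 0.01 = 99.
Need (11/989) × 17.25ⁿ ≥ 99, i.e. 17.25ⁿ ≥ 8901.
17.25³ = 5132.953125 falls short of 8901 but 17.25⁴ = 22667121/256 reaches it, so n = 4.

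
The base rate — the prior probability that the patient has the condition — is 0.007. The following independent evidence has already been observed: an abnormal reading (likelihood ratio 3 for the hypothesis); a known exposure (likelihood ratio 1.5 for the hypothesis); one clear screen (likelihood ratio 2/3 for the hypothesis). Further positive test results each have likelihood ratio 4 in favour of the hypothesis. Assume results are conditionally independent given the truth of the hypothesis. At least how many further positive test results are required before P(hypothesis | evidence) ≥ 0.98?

Prior odds = 0.007/0.993 = 7/993.
Combined Bayes factor of the evidence already in hand = 3 × 1.5 × (2/3) = 3.
Odds after that evidence = (7/993) × 3 = 7/331.
Target odds = 0.98/0.02 = 49.
Need 4ⁿ ≥ 49 ÷ (7/331) = 2317.
4⁵ = 1024 falls short of 2317 but 4⁶ = 4096 reaches it, so n = 6.

6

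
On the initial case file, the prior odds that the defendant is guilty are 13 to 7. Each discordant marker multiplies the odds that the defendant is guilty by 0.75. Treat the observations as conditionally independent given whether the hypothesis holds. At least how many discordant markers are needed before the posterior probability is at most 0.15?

9

Prior odds = 13/7.
Likelihood ratio per discordant marker = 0.75.
Target odds: 0.15 ÷ 0.85 = 3/17.
Require 0.75ⁿ ≤ 3/17 ÷ (13/7) = 21/221.
0.75⁸ = 6561/65536 is still above 21/221 but 0.75⁹ = 19683/262144 is at or below it, so n = 9.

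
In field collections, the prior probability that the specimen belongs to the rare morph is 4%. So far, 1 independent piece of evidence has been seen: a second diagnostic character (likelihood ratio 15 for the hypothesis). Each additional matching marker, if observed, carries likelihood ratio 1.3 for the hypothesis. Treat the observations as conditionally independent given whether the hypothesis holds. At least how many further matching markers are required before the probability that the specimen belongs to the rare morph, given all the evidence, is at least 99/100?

Prior odds = 0.04/0.96 = 1/24.
Bayes factor of the evidence already in hand = 15.
Odds after that evidence = (1/24) × 15 = 0.625.
Target odds = 0.99/0.01 = 99.
Need 1.3ⁿ ≥ 99 ÷ 0.625 = 158.4.
1.3¹⁹ ≈146.192 falls short of 158.4 but 1.3²⁰ ≈190.05 reaches it, so n = 20.

20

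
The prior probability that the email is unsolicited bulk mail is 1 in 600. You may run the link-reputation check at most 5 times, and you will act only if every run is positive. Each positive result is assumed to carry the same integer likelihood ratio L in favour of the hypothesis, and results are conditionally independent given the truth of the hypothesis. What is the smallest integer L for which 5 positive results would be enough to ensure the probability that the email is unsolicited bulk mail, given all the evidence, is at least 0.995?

11

Prior odds = (1/600)/(599/600) = 1/599.
Target odds = 0.995/0.005 = 199.
Need L⁵ ≥ 199 ÷ (1/599) = 119201.
10⁵ = 100000 < 119201 ≤ 161051 = 11⁵, so L = 11.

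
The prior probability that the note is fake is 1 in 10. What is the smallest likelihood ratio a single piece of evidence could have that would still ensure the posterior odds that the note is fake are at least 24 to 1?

Prior odds = 0.1/0.9 = 1/9.
Target odds = 24.
Required Bayes factor = 24 ÷ (1/9) = 216.

216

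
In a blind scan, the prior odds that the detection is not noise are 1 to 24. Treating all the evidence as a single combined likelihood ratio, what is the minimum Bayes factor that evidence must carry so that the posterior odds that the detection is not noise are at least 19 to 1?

456

Prior odds = 1/24.
Target odds = 19.
Required Bayes factor = 19 ÷ (1/24) = 456.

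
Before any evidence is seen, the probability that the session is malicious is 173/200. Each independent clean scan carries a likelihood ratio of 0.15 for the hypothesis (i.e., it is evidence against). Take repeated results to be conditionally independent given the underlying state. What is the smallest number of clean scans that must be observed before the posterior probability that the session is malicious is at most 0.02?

4

Prior odds: 0.865 ÷ 0.135 = 173/27.
Likelihood ratio per clean scan = 0.15.
Target posterior odds = 0.02/0.98 = 1/49.
Need (173/27) × 0.15ⁿ ≤ 1/49, i.e. 0.15ⁿ ≤ 27/8477.
0.15³ = 0.003375 is still above 27/8477 but 0.15⁴ = 81/160000 is at or below it, so n = 4.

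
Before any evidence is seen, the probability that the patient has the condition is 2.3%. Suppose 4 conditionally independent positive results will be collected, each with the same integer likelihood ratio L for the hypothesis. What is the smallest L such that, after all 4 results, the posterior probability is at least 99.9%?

Prior odds = 0.023/0.977 = 23/977.
Target odds = 0.999/0.001 = 999.
Need L⁴ ≥ 999 ÷ (23/977) = 976023/23.
14⁴ = 38416 < 976023/23 ≤ 50625 = 15⁴, so L = 15.

15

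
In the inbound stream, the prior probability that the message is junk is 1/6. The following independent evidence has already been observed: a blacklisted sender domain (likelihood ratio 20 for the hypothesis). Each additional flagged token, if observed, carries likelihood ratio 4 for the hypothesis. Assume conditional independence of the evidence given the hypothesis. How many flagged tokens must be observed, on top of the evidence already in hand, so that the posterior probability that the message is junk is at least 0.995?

Prior odds = (1/6)/(5/6) = 0.2.
Bayes factor of the evidence already in hand = 20.
Odds after that evidence = 0.2 × 20 = 4.
Target odds = 0.995/0.005 = 199.
Need 4ⁿ ≥ 199 ÷ 4 = 49.75.
4² = 16 falls short of 49.75 but 4³ = 64 reaches it, so n = 3.

3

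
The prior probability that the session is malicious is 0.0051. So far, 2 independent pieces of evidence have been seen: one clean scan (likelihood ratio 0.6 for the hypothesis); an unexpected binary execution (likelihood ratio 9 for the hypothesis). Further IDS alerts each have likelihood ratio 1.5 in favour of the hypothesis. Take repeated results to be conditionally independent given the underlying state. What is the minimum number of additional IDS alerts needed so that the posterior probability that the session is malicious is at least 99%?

21

Prior odds = 0.0051/0.9949 = 51/9949.
Combined Bayes factor of the evidence already in hand = 0.6 × 9 = 5.4.
Odds after that evidence = (51/9949) × 5.4 = 1377/49745.
Target odds = 0.99/0.01 = 99.
Need 1.5ⁿ ≥ 99 ÷ (1377/49745) = 547195/153.
1.5²⁰ ≈3325.26 falls short of 547195/153 but 1.5²¹ ≈4987.89 reaches it, so n = 21.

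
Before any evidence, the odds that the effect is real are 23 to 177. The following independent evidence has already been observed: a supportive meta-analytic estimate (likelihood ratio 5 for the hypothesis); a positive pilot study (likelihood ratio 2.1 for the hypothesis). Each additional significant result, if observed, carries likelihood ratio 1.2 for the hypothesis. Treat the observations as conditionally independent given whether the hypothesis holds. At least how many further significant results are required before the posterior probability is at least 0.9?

Prior odds = 23/177.
Combined Bayes factor of the evidence already in hand = 5 × 2.1 = 10.5.
Odds after that evidence = (23/177) × 10.5 = 161/118.
Target odds = 0.9/0.1 = 9.
Need 1.2ⁿ ≥ 9 ÷ (161/118) = 1062/161.
1.2¹⁰ = 60466176/9765625 falls short of 1062/161 but 1.2¹¹ = 362797056/48828125 reaches it, so n = 11.

11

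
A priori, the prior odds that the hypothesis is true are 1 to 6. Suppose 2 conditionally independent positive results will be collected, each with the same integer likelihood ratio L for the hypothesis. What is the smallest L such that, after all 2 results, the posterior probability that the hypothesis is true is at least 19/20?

11

Prior odds = 1/6.
Target odds = 0.95/0.05 = 19.
Need L² ≥ 19 ÷ (1/6) = 114.
10² = 100 < 114 ≤ 121 = 11², so L = 11.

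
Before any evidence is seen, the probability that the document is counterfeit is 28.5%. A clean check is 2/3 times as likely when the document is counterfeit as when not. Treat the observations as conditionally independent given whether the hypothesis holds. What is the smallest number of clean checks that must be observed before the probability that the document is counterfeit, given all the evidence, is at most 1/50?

Prior odds = 0.285/0.715 = 57/143.
Likelihood ratio per clean check = 2/3.
Target posterior odds = 0.02/0.98 = 1/49.
Require (2/3)ⁿ ≤ 1/49 ÷ (57/143) = 143/2793.
(2/3)⁷ = 128/2187 is still above 143/2793 but (2/3)⁸ = 256/6561 is at or below it, so n = 8.

8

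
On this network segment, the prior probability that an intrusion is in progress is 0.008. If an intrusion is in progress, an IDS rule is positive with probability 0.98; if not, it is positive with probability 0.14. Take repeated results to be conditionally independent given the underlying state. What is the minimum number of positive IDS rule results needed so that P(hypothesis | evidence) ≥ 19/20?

Prior odds: 0.008 ÷ 0.992 = 1/124.
Likelihood ratio of a positive = 0.98/0.14 = 7.
Target posterior odds = 0.95/0.05 = 19.
Need (1/124) × 7ⁿ ≥ 19, i.e. 7ⁿ ≥ 2356.
7³ = 343 falls short of 2356 but 7⁴ = 2401 reaches it, so n = 4.

4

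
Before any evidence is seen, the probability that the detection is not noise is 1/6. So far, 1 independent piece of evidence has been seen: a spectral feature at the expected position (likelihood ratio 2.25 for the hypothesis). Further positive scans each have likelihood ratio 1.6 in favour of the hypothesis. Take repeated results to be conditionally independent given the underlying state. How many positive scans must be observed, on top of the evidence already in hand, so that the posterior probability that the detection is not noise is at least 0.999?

Prior odds = (1/6)/(5/6) = 0.2.
Bayes factor of the evidence already in hand = 2.25.
Odds after that evidence = 0.2 × 2.25 = 0.45.
Target odds = 0.999/0.001 = 999.
Need 1.6ⁿ ≥ 999 ÷ 0.45 = 2220.
1.6¹⁶ ≈1844.67 falls short of 2220 but 1.6¹⁷ ≈2951.48 reaches it, so n = 17.

17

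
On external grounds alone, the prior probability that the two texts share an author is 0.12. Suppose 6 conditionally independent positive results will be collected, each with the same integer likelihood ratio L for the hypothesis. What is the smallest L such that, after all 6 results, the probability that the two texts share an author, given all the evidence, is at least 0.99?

Prior odds = 0.12/0.88 = 3/22.
Target odds = 0.99/0.01 = 99.
Need L⁶ ≥ 99 ÷ (3/22) = 726.
2⁶ = 64 < 726 ≤ 729 = 3⁶, so L = 3.

3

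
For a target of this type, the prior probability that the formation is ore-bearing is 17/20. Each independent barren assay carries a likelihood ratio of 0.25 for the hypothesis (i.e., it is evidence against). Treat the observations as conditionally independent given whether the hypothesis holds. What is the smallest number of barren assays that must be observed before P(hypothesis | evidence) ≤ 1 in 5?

Prior odds = 0.85/0.15 = 17/3.
Likelihood ratio per barren assay = 0.25.
Target odds: 0.2 ÷ 0.8 = 0.25.
Require 0.25ⁿ ≤ 0.25 ÷ (17/3) = 3/68.
0.25² = 0.0625 is still above 3/68 but 0.25³ = 0.015625 is at or below it, so n = 3.

3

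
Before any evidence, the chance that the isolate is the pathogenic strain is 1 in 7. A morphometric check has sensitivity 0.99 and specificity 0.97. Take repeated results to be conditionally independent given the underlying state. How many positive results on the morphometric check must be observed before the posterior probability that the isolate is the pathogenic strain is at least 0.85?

2

Prior odds = (1/7)/(6/7) = 1/6.
False-positive rate = 1 − 0.97 = 0.03; likelihood ratio of a positive = 0.99/0.03 = 33.
Target posterior odds = 0.85/0.15 = 17/3.
Need (1/6) × 33ⁿ ≥ 17/3, i.e. 33ⁿ ≥ 34.
33¹ = 33 falls short of 34 but 33² = 1089 reaches it, so n = 2.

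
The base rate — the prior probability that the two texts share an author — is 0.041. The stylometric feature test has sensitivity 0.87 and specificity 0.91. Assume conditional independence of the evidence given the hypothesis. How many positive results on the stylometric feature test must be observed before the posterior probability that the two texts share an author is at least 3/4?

2

Prior odds = 0.041/0.959 = 41/959.
False-positive rate = 1 − 0.91 = 0.09; likelihood ratio of a positive = 0.87/0.09 = 29/3.
Target posterior odds = 0.75/0.25 = 3.
Need (41/959) × (29/3)ⁿ ≥ 3, i.e. (29/3)ⁿ ≥ 2877/41.
(29/3)¹ = 29/3 falls short of 2877/41 but (29/3)² = 841/9 reaches it, so n = 2.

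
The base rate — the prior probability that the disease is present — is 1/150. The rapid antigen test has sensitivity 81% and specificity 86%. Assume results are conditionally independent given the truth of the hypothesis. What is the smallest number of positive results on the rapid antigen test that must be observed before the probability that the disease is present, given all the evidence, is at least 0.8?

Prior odds = (1/150)/(149/150) = 1/149.
False-positive rate = 1 − 0.86 = 0.14; likelihood ratio of a positive = 0.81/0.14 = 81/14.
Target posterior odds = 0.8/0.2 = 4.
Require (81/14)ⁿ ≥ 4 ÷ (1/149) = 596.
(81/14)³ = 531441/2744 falls short of 596 but (81/14)⁴ = 43046721/38416 reaches it, so n = 4.

4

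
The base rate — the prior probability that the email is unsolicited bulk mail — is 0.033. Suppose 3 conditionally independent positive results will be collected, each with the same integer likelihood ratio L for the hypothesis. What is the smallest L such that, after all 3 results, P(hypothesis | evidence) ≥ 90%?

7

Prior odds = 0.033/0.967 = 33/967.
Target odds = 0.9/0.1 = 9.
Need L³ ≥ 9 ÷ (33/967) = 2901/11.
6³ = 216 < 2901/11 ≤ 343 = 7³, so L = 7.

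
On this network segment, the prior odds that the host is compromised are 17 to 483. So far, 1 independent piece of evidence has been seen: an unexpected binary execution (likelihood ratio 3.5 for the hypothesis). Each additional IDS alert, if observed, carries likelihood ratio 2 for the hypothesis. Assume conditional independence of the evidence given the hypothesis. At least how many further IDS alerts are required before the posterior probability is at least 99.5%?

Prior odds = 17/483.
Bayes factor of the evidence already in hand = 3.5.
Odds after that evidence = (17/483) × 3.5 = 17/138.
Target odds = 0.995/0.005 = 199.
Need 2ⁿ ≥ 199 ÷ (17/138) = 27462/17.
2¹⁰ = 1024 falls short of 27462/17 but 2¹¹ = 2048 reaches it, so n = 11.

11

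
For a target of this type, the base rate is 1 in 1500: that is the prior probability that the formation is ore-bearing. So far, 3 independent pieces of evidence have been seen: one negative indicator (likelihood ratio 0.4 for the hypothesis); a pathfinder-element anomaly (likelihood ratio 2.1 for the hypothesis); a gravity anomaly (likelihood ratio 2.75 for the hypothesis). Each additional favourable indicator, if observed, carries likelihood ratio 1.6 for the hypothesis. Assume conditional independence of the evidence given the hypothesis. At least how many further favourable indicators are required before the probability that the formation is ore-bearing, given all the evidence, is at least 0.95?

21

Prior odds = (1/1500)/(1499/1500) = 1/1499.
Combined Bayes factor of the evidence already in hand = 0.4 × 2.1 × 2.75 = 2.31.
Odds after that evidence = (1/1499) × 2.31 = 231/149900.
Target odds = 0.95/0.05 = 19.
Need 1.6ⁿ ≥ 19 ÷ (231/149900) = 2848100/231.
1.6²⁰ ≈12089.3 falls short of 2848100/231 but 1.6²¹ ≈19342.8 reaches it, so n = 21.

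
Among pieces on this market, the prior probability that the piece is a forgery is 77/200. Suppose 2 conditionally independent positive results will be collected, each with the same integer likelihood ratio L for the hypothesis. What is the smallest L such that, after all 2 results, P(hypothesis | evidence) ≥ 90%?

Prior odds = 0.385/0.615 = 77/123.
Target odds = 0.9/0.1 = 9.
Need L² ≥ 9 ÷ (77/123) = 1107/77.
3² = 9 < 1107/77 ≤ 16 = 4², so L = 4.

4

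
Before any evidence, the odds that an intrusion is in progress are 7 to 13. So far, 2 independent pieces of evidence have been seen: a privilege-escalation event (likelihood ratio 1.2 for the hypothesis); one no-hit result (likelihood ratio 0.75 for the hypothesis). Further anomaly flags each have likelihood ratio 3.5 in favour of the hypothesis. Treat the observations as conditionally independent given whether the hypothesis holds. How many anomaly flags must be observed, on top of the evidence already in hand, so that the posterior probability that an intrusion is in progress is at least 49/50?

Prior odds = 7/13.
Combined Bayes factor of the evidence already in hand = 1.2 × 0.75 = 0.9.
Odds after that evidence = (7/13) × 0.9 = 63/130.
Target odds = 0.98/0.02 = 49.
Need 3.5ⁿ ≥ 49 ÷ (63/130) = 910/9.
3.5³ = 42.875 falls short of 910/9 but 3.5⁴ = 150.0625 reaches it, so n = 4.

4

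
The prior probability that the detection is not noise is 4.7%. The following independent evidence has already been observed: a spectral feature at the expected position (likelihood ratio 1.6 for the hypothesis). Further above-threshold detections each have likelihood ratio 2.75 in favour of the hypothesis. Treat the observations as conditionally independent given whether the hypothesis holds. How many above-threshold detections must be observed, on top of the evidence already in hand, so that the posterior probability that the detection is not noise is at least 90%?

Prior odds = 0.047/0.953 = 47/953.
Bayes factor of the evidence already in hand = 1.6.
Odds after that evidence = (47/953) × 1.6 = 376/4765.
Target odds = 0.9/0.1 = 9.
Need 2.75ⁿ ≥ 9 ÷ (376/4765) = 42885/376.
2.75⁴ = 57.19140625 falls short of 42885/376 but 2.75⁵ = 161051/1024 reaches it, so n = 5.

5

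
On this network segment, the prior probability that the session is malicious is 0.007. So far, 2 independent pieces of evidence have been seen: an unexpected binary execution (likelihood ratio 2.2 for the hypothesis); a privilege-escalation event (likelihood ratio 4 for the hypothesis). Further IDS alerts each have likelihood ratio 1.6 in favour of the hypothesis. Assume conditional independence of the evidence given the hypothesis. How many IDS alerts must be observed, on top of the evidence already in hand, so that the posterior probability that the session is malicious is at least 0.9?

11

Prior odds = 0.007/0.993 = 7/993.
Combined Bayes factor of the evidence already in hand = 2.2 × 4 = 8.8.
Odds after that evidence = (7/993) × 8.8 = 308/4965.
Target odds = 0.9/0.1 = 9.
Need 1.6ⁿ ≥ 9 ÷ (308/4965) = 44685/308.
1.6¹⁰ ≈109.951 falls short of 44685/308 but 1.6¹¹ ≈175.922 reaches it, so n = 11.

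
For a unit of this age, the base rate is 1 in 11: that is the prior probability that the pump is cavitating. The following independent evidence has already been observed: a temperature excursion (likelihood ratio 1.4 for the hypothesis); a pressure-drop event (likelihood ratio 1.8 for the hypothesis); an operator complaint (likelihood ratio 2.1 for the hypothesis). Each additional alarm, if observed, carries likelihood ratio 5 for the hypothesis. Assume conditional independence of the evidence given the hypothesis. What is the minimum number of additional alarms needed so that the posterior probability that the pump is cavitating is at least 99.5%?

4

Prior odds = (1/11)/(10/11) = 0.1.
Combined Bayes factor of the evidence already in hand = 1.4 × 1.8 × 2.1 = 5.292.
Odds after that evidence = 0.1 × 5.292 = 0.5292.
Target odds = 0.995/0.005 = 199.
Need 5ⁿ ≥ 199 ÷ 0.5292 = 497500/1323.
5³ = 125 falls short of 497500/1323 but 5⁴ = 625 reaches it, so n = 4.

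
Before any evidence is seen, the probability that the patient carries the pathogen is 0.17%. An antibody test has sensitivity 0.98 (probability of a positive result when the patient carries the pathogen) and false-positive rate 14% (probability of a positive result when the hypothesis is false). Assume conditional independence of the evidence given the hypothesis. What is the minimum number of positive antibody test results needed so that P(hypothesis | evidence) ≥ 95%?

5

Prior odds: 0.0017 ÷ 0.9983 = 17/9983.
Likelihood ratio of a positive result = 0.98/0.14 = 7.
Target odds: 0.95 ÷ 0.05 = 19.
Need (17/9983) × 7ⁿ ≥ 19, i.e. 7ⁿ ≥ 189677/17.
7⁴ = 2401 falls short of 189677/17 but 7⁵ = 16807 reaches it, so n = 5.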